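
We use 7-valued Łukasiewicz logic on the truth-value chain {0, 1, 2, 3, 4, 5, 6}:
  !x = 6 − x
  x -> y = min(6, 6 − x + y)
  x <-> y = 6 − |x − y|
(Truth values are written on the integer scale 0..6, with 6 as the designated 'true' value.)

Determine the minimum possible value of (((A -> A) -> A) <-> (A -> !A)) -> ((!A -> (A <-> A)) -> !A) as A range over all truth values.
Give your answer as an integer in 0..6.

Take A = 4:
A -> A = 4 -> 4 = 6
(A -> A) -> A = 6 -> 4 = 4
!A = !4 = 2
A -> !A = 4 -> 2 = 4
((A -> A) -> A) <-> (A -> !A) = 4 <-> 4 = 6
!A = !4 = 2
A <-> A = 4 <-> 4 = 6
!A -> (A <-> A) = 2 -> 6 = 6
!A = !4 = 2
(!A -> (A <-> A)) -> !A = 6 -> 2 = 2
(((A -> A) -> A) <-> (A -> !A)) -> ((!A -> (A <-> A)) -> !A) = 6 -> 2 = 2
No assignment yields a value below 2, so this is the minimum.

2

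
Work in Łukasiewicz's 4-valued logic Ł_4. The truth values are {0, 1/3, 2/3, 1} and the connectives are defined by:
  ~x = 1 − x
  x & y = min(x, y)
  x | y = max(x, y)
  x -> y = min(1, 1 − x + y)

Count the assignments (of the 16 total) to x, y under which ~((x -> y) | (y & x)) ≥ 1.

x = 0, y = 0 ↦ 0  <
x = 0, y = 1/3 ↦ 0  <
x = 0, y = 2/3 ↦ 0  <
x = 0, y = 1 ↦ 0  <
x = 1/3, y = 0 ↦ 1/3  <
x = 1/3, y = 1/3 ↦ 0  <
x = 1/3, y = 2/3 ↦ 0  <
x = 1/3, y = 1 ↦ 0  <
x = 2/3, y = 0 ↦ 2/3  <
x = 2/3, y = 1/3 ↦ 1/3  <
x = 2/3, y = 2/3 ↦ 0  <
x = 2/3, y = 1 ↦ 0  <
x = 1, y = 0 ↦ 1  ≥
x = 1, y = 1/3 ↦ 2/3  <
x = 1, y = 2/3 ↦ 1/3  <
x = 1, y = 1 ↦ 0  <
So 1 of the 16 assignments meets the threshold.

1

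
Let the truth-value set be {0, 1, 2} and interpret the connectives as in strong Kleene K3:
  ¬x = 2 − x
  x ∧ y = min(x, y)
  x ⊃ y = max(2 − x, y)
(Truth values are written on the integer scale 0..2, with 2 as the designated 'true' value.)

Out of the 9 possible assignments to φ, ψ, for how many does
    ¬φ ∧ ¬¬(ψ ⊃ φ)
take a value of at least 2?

1

φ = 0, ψ = 0 ↦ 2  ≥
φ = 0, ψ = 1 ↦ 1  <
φ = 0, ψ = 2 ↦ 0  <
φ = 1, ψ = 0 ↦ 1  <
φ = 1, ψ = 1 ↦ 1  <
φ = 1, ψ = 2 ↦ 1  <
φ = 2, ψ = 0 ↦ 0  <
φ = 2, ψ = 1 ↦ 0  <
φ = 2, ψ = 2 ↦ 0  <
So 1 of the 9 assignments meets the threshold.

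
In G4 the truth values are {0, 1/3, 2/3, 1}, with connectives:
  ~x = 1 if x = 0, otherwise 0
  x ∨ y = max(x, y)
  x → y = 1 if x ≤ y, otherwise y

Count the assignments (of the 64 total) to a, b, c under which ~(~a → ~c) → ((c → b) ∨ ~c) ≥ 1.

58

value 1: 58 assignments (counts)
value 2/3: 1 assignment
value 1/3: 2 assignments
value 0: 3 assignments
So 58 of the 64 assignments meet the threshold.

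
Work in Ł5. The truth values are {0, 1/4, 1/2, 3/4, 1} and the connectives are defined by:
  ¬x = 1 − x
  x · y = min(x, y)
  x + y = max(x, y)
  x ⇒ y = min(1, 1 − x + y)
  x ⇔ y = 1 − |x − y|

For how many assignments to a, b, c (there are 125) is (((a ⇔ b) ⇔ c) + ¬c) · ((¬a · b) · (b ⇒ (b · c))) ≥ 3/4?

value 3/4: 3 assignments (counts)
value 1/2: 29 assignments
value 1/4: 43 assignments
value 0: 50 assignments
So 3 of the 125 assignments meet the threshold.

3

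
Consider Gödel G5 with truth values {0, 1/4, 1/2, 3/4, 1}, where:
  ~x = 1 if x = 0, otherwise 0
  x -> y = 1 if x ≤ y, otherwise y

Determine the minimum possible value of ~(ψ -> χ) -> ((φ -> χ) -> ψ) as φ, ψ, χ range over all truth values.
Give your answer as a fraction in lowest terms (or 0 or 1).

1/4

Take φ = 0, ψ = 1/4, χ = 0:
ψ -> χ = 1/4 -> 0 = 0
~(ψ -> χ) = ~0 = 1
φ -> χ = 0 -> 0 = 1
(φ -> χ) -> ψ = 1 -> 1/4 = 1/4
~(ψ -> χ) -> ((φ -> χ) -> ψ) = 1 -> 1/4 = 1/4
No assignment yields a value below 1/4, so this is the minimum.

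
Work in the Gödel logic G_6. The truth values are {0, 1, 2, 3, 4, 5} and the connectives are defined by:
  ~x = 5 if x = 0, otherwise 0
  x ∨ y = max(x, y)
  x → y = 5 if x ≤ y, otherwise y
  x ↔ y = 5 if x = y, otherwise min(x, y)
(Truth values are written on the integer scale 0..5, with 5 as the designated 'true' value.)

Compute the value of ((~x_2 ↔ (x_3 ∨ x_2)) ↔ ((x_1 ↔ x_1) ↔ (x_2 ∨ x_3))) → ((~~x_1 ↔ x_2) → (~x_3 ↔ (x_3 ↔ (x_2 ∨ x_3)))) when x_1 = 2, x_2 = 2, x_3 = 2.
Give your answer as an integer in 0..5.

5

~x_2 = ~2 = 0
x_3 ∨ x_2 = 2 ∨ 2 = 2
~x_2 ↔ (x_3 ∨ x_2) = 0 ↔ 2 = 0
x_1 ↔ x_1 = 2 ↔ 2 = 5
x_2 ∨ x_3 = 2 ∨ 2 = 2
(x_1 ↔ x_1) ↔ (x_2 ∨ x_3) = 5 ↔ 2 = 2
(~x_2 ↔ (x_3 ∨ x_2)) ↔ ((x_1 ↔ x_1) ↔ (x_2 ∨ x_3)) = 0 ↔ 2 = 0
~x_1 = ~2 = 0
~~x_1 = ~0 = 5
~~x_1 ↔ x_2 = 5 ↔ 2 = 2
~x_3 = ~2 = 0
x_2 ∨ x_3 = 2 ∨ 2 = 2
x_3 ↔ (x_2 ∨ x_3) = 2 ↔ 2 = 5
~x_3 ↔ (x_3 ↔ (x_2 ∨ x_3)) = 0 ↔ 5 = 0
(~~x_1 ↔ x_2) → (~x_3 ↔ (x_3 ↔ (x_2 ∨ x_3))) = 2 → 0 = 0
((~x_2 ↔ (x_3 ∨ x_2)) ↔ ((x_1 ↔ x_1) ↔ (x_2 ∨ x_3))) → ((~~x_1 ↔ x_2) → (~x_3 ↔ (x_3 ↔ (x_2 ∨ x_3)))) = 0 → 0 = 5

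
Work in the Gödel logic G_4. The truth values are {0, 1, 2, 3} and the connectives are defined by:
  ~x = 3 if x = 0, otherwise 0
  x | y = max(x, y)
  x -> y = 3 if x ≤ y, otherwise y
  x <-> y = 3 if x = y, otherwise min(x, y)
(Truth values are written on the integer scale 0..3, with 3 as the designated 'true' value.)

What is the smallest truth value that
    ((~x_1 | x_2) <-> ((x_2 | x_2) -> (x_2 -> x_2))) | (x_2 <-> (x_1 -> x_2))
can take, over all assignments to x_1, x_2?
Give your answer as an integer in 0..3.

1

Take x_1 = 1, x_2 = 1:
~x_1 = ~1 = 0
~x_1 | x_2 = 0 | 1 = 1
x_2 | x_2 = 1 | 1 = 1
x_2 -> x_2 = 1 -> 1 = 3
(x_2 | x_2) -> (x_2 -> x_2) = 1 -> 3 = 3
(~x_1 | x_2) <-> ((x_2 | x_2) -> (x_2 -> x_2)) = 1 <-> 3 = 1
x_1 -> x_2 = 1 -> 1 = 3
x_2 <-> (x_1 -> x_2) = 1 <-> 3 = 1
((~x_1 | x_2) <-> ((x_2 | x_2) -> (x_2 -> x_2))) | (x_2 <-> (x_1 -> x_2)) = 1 | 1 = 1
No assignment yields a value below 1, so this is the minimum.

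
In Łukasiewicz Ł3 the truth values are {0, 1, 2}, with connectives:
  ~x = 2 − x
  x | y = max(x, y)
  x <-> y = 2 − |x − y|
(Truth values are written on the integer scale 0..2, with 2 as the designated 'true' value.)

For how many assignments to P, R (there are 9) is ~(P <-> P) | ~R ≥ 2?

P = 0, R = 0 ↦ 2  ≥
P = 0, R = 1 ↦ 1  <
P = 0, R = 2 ↦ 0  <
P = 1, R = 0 ↦ 2  ≥
P = 1, R = 1 ↦ 1  <
P = 1, R = 2 ↦ 0  <
P = 2, R = 0 ↦ 2  ≥
P = 2, R = 1 ↦ 1  <
P = 2, R = 2 ↦ 0  <
So 3 of the 9 assignments meet the threshold.

3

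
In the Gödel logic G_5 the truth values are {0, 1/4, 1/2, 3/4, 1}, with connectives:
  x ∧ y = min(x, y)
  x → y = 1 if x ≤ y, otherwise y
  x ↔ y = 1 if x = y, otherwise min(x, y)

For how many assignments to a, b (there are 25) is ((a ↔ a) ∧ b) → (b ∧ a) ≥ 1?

value 1: 15 assignments (counts)
value 3/4: 1 assignment
value 1/2: 2 assignments
value 1/4: 3 assignments
value 0: 4 assignments
So 15 of the 25 assignments meet the threshold.

15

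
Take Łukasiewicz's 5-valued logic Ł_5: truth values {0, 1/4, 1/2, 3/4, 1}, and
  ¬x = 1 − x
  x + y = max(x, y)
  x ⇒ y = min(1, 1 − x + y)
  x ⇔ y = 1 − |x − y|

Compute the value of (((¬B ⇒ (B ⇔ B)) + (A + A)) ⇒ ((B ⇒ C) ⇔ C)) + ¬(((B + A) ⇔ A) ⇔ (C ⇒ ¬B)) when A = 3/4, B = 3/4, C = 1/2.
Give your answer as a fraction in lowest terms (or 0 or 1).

¬B = ¬3/4 = 1/4
B ⇔ B = 3/4 ⇔ 3/4 = 1
¬B ⇒ (B ⇔ B) = 1/4 ⇒ 1 = 1
A + A = 3/4 + 3/4 = 3/4
(¬B ⇒ (B ⇔ B)) + (A + A) = 1 + 3/4 = 1
B ⇒ C = 3/4 ⇒ 1/2 = 3/4
(B ⇒ C) ⇔ C = 3/4 ⇔ 1/2 = 3/4
((¬B ⇒ (B ⇔ B)) + (A + A)) ⇒ ((B ⇒ C) ⇔ C) = 1 ⇒ 3/4 = 3/4
B + A = 3/4 + 3/4 = 3/4
(B + A) ⇔ A = 3/4 ⇔ 3/4 = 1
¬B = ¬3/4 = 1/4
C ⇒ ¬B = 1/2 ⇒ 1/4 = 3/4
((B + A) ⇔ A) ⇔ (C ⇒ ¬B) = 1 ⇔ 3/4 = 3/4
¬(((B + A) ⇔ A) ⇔ (C ⇒ ¬B)) = ¬3/4 = 1/4
(((¬B ⇒ (B ⇔ B)) + (A + A)) ⇒ ((B ⇒ C) ⇔ C)) + ¬(((B + A) ⇔ A) ⇔ (C ⇒ ¬B)) = 3/4 + 1/4 = 3/4

3/4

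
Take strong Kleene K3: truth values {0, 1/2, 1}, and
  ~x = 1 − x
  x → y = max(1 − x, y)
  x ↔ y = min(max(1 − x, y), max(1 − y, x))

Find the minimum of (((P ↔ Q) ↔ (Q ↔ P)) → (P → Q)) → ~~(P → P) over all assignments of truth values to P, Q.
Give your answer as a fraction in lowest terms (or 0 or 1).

Take P = 1/2, Q = 0:
P ↔ Q = 1/2 ↔ 0 = 1/2
Q ↔ P = 0 ↔ 1/2 = 1/2
(P ↔ Q) ↔ (Q ↔ P) = 1/2 ↔ 1/2 = 1/2
P → Q = 1/2 → 0 = 1/2
((P ↔ Q) ↔ (Q ↔ P)) → (P → Q) = 1/2 → 1/2 = 1/2
P → P = 1/2 → 1/2 = 1/2
~(P → P) = ~1/2 = 1/2
~~(P → P) = ~1/2 = 1/2
(((P ↔ Q) ↔ (Q ↔ P)) → (P → Q)) → ~~(P → P) = 1/2 → 1/2 = 1/2
No assignment yields a value below 1/2, so this is the minimum.

1/2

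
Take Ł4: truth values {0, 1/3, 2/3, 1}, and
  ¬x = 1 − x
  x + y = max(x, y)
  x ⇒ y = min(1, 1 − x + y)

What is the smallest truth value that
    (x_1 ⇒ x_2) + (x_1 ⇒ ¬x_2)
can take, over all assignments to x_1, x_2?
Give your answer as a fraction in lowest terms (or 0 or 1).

2/3

Take x_1 = 1, x_2 = 1/3:
x_1 ⇒ x_2 = 1 ⇒ 1/3 = 1/3
¬x_2 = ¬1/3 = 2/3
x_1 ⇒ ¬x_2 = 1 ⇒ 2/3 = 2/3
(x_1 ⇒ x_2) + (x_1 ⇒ ¬x_2) = 1/3 + 2/3 = 2/3
No assignment yields a value below 2/3, so this is the minimum.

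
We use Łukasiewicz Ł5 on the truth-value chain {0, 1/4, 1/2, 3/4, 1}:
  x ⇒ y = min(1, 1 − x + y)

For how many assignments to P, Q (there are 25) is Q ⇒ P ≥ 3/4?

19

value 1: 15 assignments (counts)
value 3/4: 4 assignments (counts)
value 1/2: 3 assignments
value 1/4: 2 assignments
value 0: 1 assignment
So 19 of the 25 assignments meet the threshold.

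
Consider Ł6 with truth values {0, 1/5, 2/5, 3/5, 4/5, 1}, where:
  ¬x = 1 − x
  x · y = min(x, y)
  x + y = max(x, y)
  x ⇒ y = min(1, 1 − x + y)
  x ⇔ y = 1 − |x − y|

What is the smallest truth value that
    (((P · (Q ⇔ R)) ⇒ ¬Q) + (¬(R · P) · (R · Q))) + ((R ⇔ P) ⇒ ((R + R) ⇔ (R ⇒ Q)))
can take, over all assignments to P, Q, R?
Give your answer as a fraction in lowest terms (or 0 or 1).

Take P = 2/5, Q = 1, R = 2/5:
Q ⇔ R = 1 ⇔ 2/5 = 2/5
P · (Q ⇔ R) = 2/5 · 2/5 = 2/5
¬Q = ¬1 = 0
(P · (Q ⇔ R)) ⇒ ¬Q = 2/5 ⇒ 0 = 3/5
R · P = 2/5 · 2/5 = 2/5
¬(R · P) = ¬2/5 = 3/5
R · Q = 2/5 · 1 = 2/5
¬(R · P) · (R · Q) = 3/5 · 2/5 = 2/5
((P · (Q ⇔ R)) ⇒ ¬Q) + (¬(R · P) · (R · Q)) = 3/5 + 2/5 = 3/5
R ⇔ P = 2/5 ⇔ 2/5 = 1
R + R = 2/5 + 2/5 = 2/5
R ⇒ Q = 2/5 ⇒ 1 = 1
(R + R) ⇔ (R ⇒ Q) = 2/5 ⇔ 1 = 2/5
(R ⇔ P) ⇒ ((R + R) ⇔ (R ⇒ Q)) = 1 ⇒ 2/5 = 2/5
(((P · (Q ⇔ R)) ⇒ ¬Q) + (¬(R · P) · (R · Q))) + ((R ⇔ P) ⇒ ((R + R) ⇔ (R ⇒ Q))) = 3/5 + 2/5 = 3/5
No assignment yields a value below 3/5, so this is the minimum.

3/5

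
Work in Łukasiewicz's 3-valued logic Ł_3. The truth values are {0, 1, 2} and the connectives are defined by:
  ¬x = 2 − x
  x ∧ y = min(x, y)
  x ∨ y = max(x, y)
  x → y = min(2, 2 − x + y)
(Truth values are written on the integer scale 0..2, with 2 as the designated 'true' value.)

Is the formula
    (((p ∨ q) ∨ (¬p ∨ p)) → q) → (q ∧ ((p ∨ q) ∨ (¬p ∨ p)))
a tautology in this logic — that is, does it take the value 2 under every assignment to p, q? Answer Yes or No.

No

Counterexample: take p = 1, q = 0.
p ∨ q = 1 ∨ 0 = 1
¬p = ¬1 = 1
¬p ∨ p = 1 ∨ 1 = 1
(p ∨ q) ∨ (¬p ∨ p) = 1 ∨ 1 = 1
((p ∨ q) ∨ (¬p ∨ p)) → q = 1 → 0 = 1
p ∨ q = 1 ∨ 0 = 1
¬p = ¬1 = 1
¬p ∨ p = 1 ∨ 1 = 1
(p ∨ q) ∨ (¬p ∨ p) = 1 ∨ 1 = 1
q ∧ ((p ∨ q) ∨ (¬p ∨ p)) = 0 ∧ 1 = 0
(((p ∨ q) ∨ (¬p ∨ p)) → q) → (q ∧ ((p ∨ q) ∨ (¬p ∨ p))) = 1 → 0 = 1
This gives 1 ≠ 2.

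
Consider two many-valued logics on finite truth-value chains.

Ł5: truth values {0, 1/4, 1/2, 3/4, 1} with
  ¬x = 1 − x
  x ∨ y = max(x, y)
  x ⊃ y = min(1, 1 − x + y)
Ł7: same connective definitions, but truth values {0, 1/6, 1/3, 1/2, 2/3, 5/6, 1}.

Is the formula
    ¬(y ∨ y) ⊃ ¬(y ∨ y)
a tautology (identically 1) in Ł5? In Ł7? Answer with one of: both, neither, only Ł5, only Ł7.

both

In Ł5: every assignment gives 1 — tautology.
In Ł7: every assignment gives 1 — tautology.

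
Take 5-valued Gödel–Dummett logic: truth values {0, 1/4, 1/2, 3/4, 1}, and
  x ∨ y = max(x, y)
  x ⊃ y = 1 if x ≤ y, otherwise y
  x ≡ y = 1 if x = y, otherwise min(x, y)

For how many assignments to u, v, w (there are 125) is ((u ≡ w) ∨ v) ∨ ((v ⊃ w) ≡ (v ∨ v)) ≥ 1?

45

value 1: 45 assignments (counts)
value 3/4: 26 assignments
value 1/2: 26 assignments
value 1/4: 20 assignments
value 0: 8 assignments
So 45 of the 125 assignments meet the threshold.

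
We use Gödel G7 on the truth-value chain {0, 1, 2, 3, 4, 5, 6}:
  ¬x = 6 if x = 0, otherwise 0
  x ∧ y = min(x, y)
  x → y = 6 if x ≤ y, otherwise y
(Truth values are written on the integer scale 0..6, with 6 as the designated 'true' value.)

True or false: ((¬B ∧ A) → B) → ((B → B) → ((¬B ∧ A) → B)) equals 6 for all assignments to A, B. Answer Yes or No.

Yes

At A = 3, B = 2, for instance:
¬B = ¬2 = 0
¬B ∧ A = 0 ∧ 3 = 0
(¬B ∧ A) → B = 0 → 2 = 6
B → B = 2 → 2 = 6
(¬B ∧ A) → B = 0 → 2 = 6
(B → B) → ((¬B ∧ A) → B) = 6 → 6 = 6
((¬B ∧ A) → B) → ((B → B) → ((¬B ∧ A) → B)) = 6 → 6 = 6
and checking the remaining 48 assignments likewise gives ≥ 6 in every case.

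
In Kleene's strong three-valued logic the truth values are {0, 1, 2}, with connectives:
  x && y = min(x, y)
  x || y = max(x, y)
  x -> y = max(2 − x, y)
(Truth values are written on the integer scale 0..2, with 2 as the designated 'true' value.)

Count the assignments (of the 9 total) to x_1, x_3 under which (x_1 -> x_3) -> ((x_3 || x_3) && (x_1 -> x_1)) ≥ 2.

3

x_1 = 0, x_3 = 0 ↦ 0  <
x_1 = 0, x_3 = 1 ↦ 1  <
x_1 = 0, x_3 = 2 ↦ 2  ≥
x_1 = 1, x_3 = 0 ↦ 1  <
x_1 = 1, x_3 = 1 ↦ 1  <
x_1 = 1, x_3 = 2 ↦ 1  <
x_1 = 2, x_3 = 0 ↦ 2  ≥
x_1 = 2, x_3 = 1 ↦ 1  <
x_1 = 2, x_3 = 2 ↦ 2  ≥
So 3 of the 9 assignments meet the threshold.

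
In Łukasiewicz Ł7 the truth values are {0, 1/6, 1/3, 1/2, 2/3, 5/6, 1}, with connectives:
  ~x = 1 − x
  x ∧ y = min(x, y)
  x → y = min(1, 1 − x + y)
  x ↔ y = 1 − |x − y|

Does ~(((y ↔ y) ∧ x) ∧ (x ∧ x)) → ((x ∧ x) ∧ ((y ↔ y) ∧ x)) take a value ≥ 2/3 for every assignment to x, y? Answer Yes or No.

Counterexample: take x = 0, y = 0.
y ↔ y = 0 ↔ 0 = 1
(y ↔ y) ∧ x = 1 ∧ 0 = 0
x ∧ x = 0 ∧ 0 = 0
((y ↔ y) ∧ x) ∧ (x ∧ x) = 0 ∧ 0 = 0
~(((y ↔ y) ∧ x) ∧ (x ∧ x)) = ~0 = 1
(x ∧ x) ∧ ((y ↔ y) ∧ x) = 0 ∧ 0 = 0
~(((y ↔ y) ∧ x) ∧ (x ∧ x)) → ((x ∧ x) ∧ ((y ↔ y) ∧ x)) = 1 → 0 = 0
This gives 0, which is below 2/3.

No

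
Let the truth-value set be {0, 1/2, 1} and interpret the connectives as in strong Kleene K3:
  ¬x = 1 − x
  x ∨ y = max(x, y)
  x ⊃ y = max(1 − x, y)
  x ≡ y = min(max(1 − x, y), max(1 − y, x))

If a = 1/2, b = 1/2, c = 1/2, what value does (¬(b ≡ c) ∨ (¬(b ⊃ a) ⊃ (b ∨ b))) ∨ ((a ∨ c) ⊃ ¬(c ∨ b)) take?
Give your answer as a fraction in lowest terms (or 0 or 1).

b ≡ c = 1/2 ≡ 1/2 = 1/2
¬(b ≡ c) = ¬1/2 = 1/2
b ⊃ a = 1/2 ⊃ 1/2 = 1/2
¬(b ⊃ a) = ¬1/2 = 1/2
b ∨ b = 1/2 ∨ 1/2 = 1/2
¬(b ⊃ a) ⊃ (b ∨ b) = 1/2 ⊃ 1/2 = 1/2
¬(b ≡ c) ∨ (¬(b ⊃ a) ⊃ (b ∨ b)) = 1/2 ∨ 1/2 = 1/2
a ∨ c = 1/2 ∨ 1/2 = 1/2
c ∨ b = 1/2 ∨ 1/2 = 1/2
¬(c ∨ b) = ¬1/2 = 1/2
(a ∨ c) ⊃ ¬(c ∨ b) = 1/2 ⊃ 1/2 = 1/2
(¬(b ≡ c) ∨ (¬(b ⊃ a) ⊃ (b ∨ b))) ∨ ((a ∨ c) ⊃ ¬(c ∨ b)) = 1/2 ∨ 1/2 = 1/2

1/2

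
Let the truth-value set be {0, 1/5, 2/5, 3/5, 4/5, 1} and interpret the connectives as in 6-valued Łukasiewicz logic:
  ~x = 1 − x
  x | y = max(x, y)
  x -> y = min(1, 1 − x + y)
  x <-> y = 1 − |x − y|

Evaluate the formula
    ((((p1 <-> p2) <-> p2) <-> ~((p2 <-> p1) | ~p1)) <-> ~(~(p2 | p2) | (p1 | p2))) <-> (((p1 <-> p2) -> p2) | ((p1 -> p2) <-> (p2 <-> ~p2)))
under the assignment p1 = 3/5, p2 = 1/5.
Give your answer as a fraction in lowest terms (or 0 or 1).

3/5

p1 <-> p2 = 3/5 <-> 1/5 = 3/5
(p1 <-> p2) <-> p2 = 3/5 <-> 1/5 = 3/5
p2 <-> p1 = 1/5 <-> 3/5 = 3/5
~p1 = ~3/5 = 2/5
(p2 <-> p1) | ~p1 = 3/5 | 2/5 = 3/5
~((p2 <-> p1) | ~p1) = ~3/5 = 2/5
((p1 <-> p2) <-> p2) <-> ~((p2 <-> p1) | ~p1) = 3/5 <-> 2/5 = 4/5
p2 | p2 = 1/5 | 1/5 = 1/5
~(p2 | p2) = ~1/5 = 4/5
p1 | p2 = 3/5 | 1/5 = 3/5
~(p2 | p2) | (p1 | p2) = 4/5 | 3/5 = 4/5
~(~(p2 | p2) | (p1 | p2)) = ~4/5 = 1/5
(((p1 <-> p2) <-> p2) <-> ~((p2 <-> p1) | ~p1)) <-> ~(~(p2 | p2) | (p1 | p2)) = 4/5 <-> 1/5 = 2/5
p1 <-> p2 = 3/5 <-> 1/5 = 3/5
(p1 <-> p2) -> p2 = 3/5 -> 1/5 = 3/5
p1 -> p2 = 3/5 -> 1/5 = 3/5
~p2 = ~1/5 = 4/5
p2 <-> ~p2 = 1/5 <-> 4/5 = 2/5
(p1 -> p2) <-> (p2 <-> ~p2) = 3/5 <-> 2/5 = 4/5
((p1 <-> p2) -> p2) | ((p1 -> p2) <-> (p2 <-> ~p2)) = 3/5 | 4/5 = 4/5
((((p1 <-> p2) <-> p2) <-> ~((p2 <-> p1) | ~p1)) <-> ~(~(p2 | p2) | (p1 | p2))) <-> (((p1 <-> p2) -> p2) | ((p1 -> p2) <-> (p2 <-> ~p2))) = 2/5 <-> 4/5 = 3/5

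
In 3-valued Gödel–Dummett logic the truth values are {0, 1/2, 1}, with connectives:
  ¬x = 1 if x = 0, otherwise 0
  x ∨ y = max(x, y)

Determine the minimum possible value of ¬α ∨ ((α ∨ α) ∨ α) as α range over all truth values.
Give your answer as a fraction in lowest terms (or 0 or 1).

1/2

Take α = 1/2:
¬α = ¬1/2 = 0
α ∨ α = 1/2 ∨ 1/2 = 1/2
(α ∨ α) ∨ α = 1/2 ∨ 1/2 = 1/2
¬α ∨ ((α ∨ α) ∨ α) = 0 ∨ 1/2 = 1/2
No assignment yields a value below 1/2, so this is the minimum.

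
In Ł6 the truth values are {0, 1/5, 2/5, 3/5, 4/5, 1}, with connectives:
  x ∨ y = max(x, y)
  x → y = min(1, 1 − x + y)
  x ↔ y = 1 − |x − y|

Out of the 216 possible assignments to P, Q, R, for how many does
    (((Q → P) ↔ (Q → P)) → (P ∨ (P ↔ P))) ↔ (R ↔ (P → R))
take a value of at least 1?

66

value 1: 66 assignments (counts)
value 4/5: 54 assignments
value 3/5: 42 assignments
value 2/5: 30 assignments
value 1/5: 18 assignments
value 0: 6 assignments
So 66 of the 216 assignments meet the threshold.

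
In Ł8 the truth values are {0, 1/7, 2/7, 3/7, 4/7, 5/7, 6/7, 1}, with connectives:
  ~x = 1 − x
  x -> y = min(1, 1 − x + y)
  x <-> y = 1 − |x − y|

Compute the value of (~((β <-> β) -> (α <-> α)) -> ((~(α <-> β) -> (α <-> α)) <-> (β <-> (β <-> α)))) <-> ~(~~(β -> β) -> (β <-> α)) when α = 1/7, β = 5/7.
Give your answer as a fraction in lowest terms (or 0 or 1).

β <-> β = 5/7 <-> 5/7 = 1
α <-> α = 1/7 <-> 1/7 = 1
(β <-> β) -> (α <-> α) = 1 -> 1 = 1
~((β <-> β) -> (α <-> α)) = ~1 = 0
α <-> β = 1/7 <-> 5/7 = 3/7
~(α <-> β) = ~3/7 = 4/7
α <-> α = 1/7 <-> 1/7 = 1
~(α <-> β) -> (α <-> α) = 4/7 -> 1 = 1
β <-> α = 5/7 <-> 1/7 = 3/7
β <-> (β <-> α) = 5/7 <-> 3/7 = 5/7
(~(α <-> β) -> (α <-> α)) <-> (β <-> (β <-> α)) = 1 <-> 5/7 = 5/7
~((β <-> β) -> (α <-> α)) -> ((~(α <-> β) -> (α <-> α)) <-> (β <-> (β <-> α))) = 0 -> 5/7 = 1
β -> β = 5/7 -> 5/7 = 1
~(β -> β) = ~1 = 0
~~(β -> β) = ~0 = 1
β <-> α = 5/7 <-> 1/7 = 3/7
~~(β -> β) -> (β <-> α) = 1 -> 3/7 = 3/7
~(~~(β -> β) -> (β <-> α)) = ~3/7 = 4/7
(~((β <-> β) -> (α <-> α)) -> ((~(α <-> β) -> (α <-> α)) <-> (β <-> (β <-> α)))) <-> ~(~~(β -> β) -> (β <-> α)) = 1 <-> 4/7 = 4/7

4/7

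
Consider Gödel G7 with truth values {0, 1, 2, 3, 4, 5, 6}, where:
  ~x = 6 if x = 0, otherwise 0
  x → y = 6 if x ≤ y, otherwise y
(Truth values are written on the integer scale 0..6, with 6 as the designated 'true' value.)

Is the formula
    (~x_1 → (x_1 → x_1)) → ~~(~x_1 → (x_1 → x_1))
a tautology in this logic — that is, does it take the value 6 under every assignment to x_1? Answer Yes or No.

x_1 = 0 ↦ 6
x_1 = 1 ↦ 6
x_1 = 2 ↦ 6
x_1 = 3 ↦ 6
x_1 = 4 ↦ 6
x_1 = 5 ↦ 6
x_1 = 6 ↦ 6
Every assignment gives a value ≥ 6.

Yes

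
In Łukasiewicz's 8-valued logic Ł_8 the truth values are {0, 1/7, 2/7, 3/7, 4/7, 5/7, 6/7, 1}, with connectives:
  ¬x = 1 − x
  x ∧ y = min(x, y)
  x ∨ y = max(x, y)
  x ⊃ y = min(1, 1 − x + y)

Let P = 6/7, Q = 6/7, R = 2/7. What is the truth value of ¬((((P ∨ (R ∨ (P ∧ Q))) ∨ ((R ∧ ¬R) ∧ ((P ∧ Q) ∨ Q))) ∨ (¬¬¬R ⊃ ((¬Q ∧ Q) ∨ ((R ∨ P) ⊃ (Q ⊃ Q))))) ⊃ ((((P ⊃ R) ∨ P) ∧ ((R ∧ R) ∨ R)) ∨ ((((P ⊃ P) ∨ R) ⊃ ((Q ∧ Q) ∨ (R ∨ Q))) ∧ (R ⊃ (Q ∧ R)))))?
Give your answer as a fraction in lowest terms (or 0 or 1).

1/7

P ∧ Q = 6/7 ∧ 6/7 = 6/7
R ∨ (P ∧ Q) = 2/7 ∨ 6/7 = 6/7
P ∨ (R ∨ (P ∧ Q)) = 6/7 ∨ 6/7 = 6/7
¬R = ¬2/7 = 5/7
R ∧ ¬R = 2/7 ∧ 5/7 = 2/7
P ∧ Q = 6/7 ∧ 6/7 = 6/7
(P ∧ Q) ∨ Q = 6/7 ∨ 6/7 = 6/7
(R ∧ ¬R) ∧ ((P ∧ Q) ∨ Q) = 2/7 ∧ 6/7 = 2/7
(P ∨ (R ∨ (P ∧ Q))) ∨ ((R ∧ ¬R) ∧ ((P ∧ Q) ∨ Q)) = 6/7 ∨ 2/7 = 6/7
¬R = ¬2/7 = 5/7
¬¬R = ¬5/7 = 2/7
¬¬¬R = ¬2/7 = 5/7
¬Q = ¬6/7 = 1/7
¬Q ∧ Q = 1/7 ∧ 6/7 = 1/7
R ∨ P = 2/7 ∨ 6/7 = 6/7
Q ⊃ Q = 6/7 ⊃ 6/7 = 1
(R ∨ P) ⊃ (Q ⊃ Q) = 6/7 ⊃ 1 = 1
(¬Q ∧ Q) ∨ ((R ∨ P) ⊃ (Q ⊃ Q)) = 1/7 ∨ 1 = 1
¬¬¬R ⊃ ((¬Q ∧ Q) ∨ ((R ∨ P) ⊃ (Q ⊃ Q))) = 5/7 ⊃ 1 = 1
((P ∨ (R ∨ (P ∧ Q))) ∨ ((R ∧ ¬R) ∧ ((P ∧ Q) ∨ Q))) ∨ (¬¬¬R ⊃ ((¬Q ∧ Q) ∨ ((R ∨ P) ⊃ (Q ⊃ Q)))) = 6/7 ∨ 1 = 1
P ⊃ R = 6/7 ⊃ 2/7 = 3/7
(P ⊃ R) ∨ P = 3/7 ∨ 6/7 = 6/7
R ∧ R = 2/7 ∧ 2/7 = 2/7
(R ∧ R) ∨ R = 2/7 ∨ 2/7 = 2/7
((P ⊃ R) ∨ P) ∧ ((R ∧ R) ∨ R) = 6/7 ∧ 2/7 = 2/7
P ⊃ P = 6/7 ⊃ 6/7 = 1
(P ⊃ P) ∨ R = 1 ∨ 2/7 = 1
Q ∧ Q = 6/7 ∧ 6/7 = 6/7
R ∨ Q = 2/7 ∨ 6/7 = 6/7
(Q ∧ Q) ∨ (R ∨ Q) = 6/7 ∨ 6/7 = 6/7
((P ⊃ P) ∨ R) ⊃ ((Q ∧ Q) ∨ (R ∨ Q)) = 1 ⊃ 6/7 = 6/7
Q ∧ R = 6/7 ∧ 2/7 = 2/7
R ⊃ (Q ∧ R) = 2/7 ⊃ 2/7 = 1
(((P ⊃ P) ∨ R) ⊃ ((Q ∧ Q) ∨ (R ∨ Q))) ∧ (R ⊃ (Q ∧ R)) = 6/7 ∧ 1 = 6/7
(((P ⊃ R) ∨ P) ∧ ((R ∧ R) ∨ R)) ∨ ((((P ⊃ P) ∨ R) ⊃ ((Q ∧ Q) ∨ (R ∨ Q))) ∧ (R ⊃ (Q ∧ R))) = 2/7 ∨ 6/7 = 6/7
(((P ∨ (R ∨ (P ∧ Q))) ∨ ((R ∧ ¬R) ∧ ((P ∧ Q) ∨ Q))) ∨ (¬¬¬R ⊃ ((¬Q ∧ Q) ∨ ((R ∨ P) ⊃ (Q ⊃ Q))))) ⊃ ((((P ⊃ R) ∨ P) ∧ ((R ∧ R) ∨ R)) ∨ ((((P ⊃ P) ∨ R) ⊃ ((Q ∧ Q) ∨ (R ∨ Q))) ∧ (R ⊃ (Q ∧ R)))) = 1 ⊃ 6/7 = 6/7
¬((((P ∨ (R ∨ (P ∧ Q))) ∨ ((R ∧ ¬R) ∧ ((P ∧ Q) ∨ Q))) ∨ (¬¬¬R ⊃ ((¬Q ∧ Q) ∨ ((R ∨ P) ⊃ (Q ⊃ Q))))) ⊃ ((((P ⊃ R) ∨ P) ∧ ((R ∧ R) ∨ R)) ∨ ((((P ⊃ P) ∨ R) ⊃ ((Q ∧ Q) ∨ (R ∨ Q))) ∧ (R ⊃ (Q ∧ R))))) = ¬6/7 = 1/7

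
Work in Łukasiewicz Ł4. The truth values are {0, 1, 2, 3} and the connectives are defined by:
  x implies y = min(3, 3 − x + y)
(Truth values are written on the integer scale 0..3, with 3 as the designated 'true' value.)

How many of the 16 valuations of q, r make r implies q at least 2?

q = 0, r = 0 ↦ 3  ≥
q = 0, r = 1 ↦ 2  ≥
q = 0, r = 2 ↦ 1  <
q = 0, r = 3 ↦ 0  <
q = 1, r = 0 ↦ 3  ≥
q = 1, r = 1 ↦ 3  ≥
q = 1, r = 2 ↦ 2  ≥
q = 1, r = 3 ↦ 1  <
q = 2, r = 0 ↦ 3  ≥
q = 2, r = 1 ↦ 3  ≥
q = 2, r = 2 ↦ 3  ≥
q = 2, r = 3 ↦ 2  ≥
q = 3, r = 0 ↦ 3  ≥
q = 3, r = 1 ↦ 3  ≥
q = 3, r = 2 ↦ 3  ≥
q = 3, r = 3 ↦ 3  ≥
So 13 of the 16 assignments meet the threshold.

13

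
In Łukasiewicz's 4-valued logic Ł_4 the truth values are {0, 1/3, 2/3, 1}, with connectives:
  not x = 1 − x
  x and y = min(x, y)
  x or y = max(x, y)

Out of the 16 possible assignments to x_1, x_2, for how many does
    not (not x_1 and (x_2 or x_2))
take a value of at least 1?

7

x_1 = 0, x_2 = 0 ↦ 1  ≥
x_1 = 0, x_2 = 1/3 ↦ 2/3  <
x_1 = 0, x_2 = 2/3 ↦ 1/3  <
x_1 = 0, x_2 = 1 ↦ 0  <
x_1 = 1/3, x_2 = 0 ↦ 1  ≥
x_1 = 1/3, x_2 = 1/3 ↦ 2/3  <
x_1 = 1/3, x_2 = 2/3 ↦ 1/3  <
x_1 = 1/3, x_2 = 1 ↦ 1/3  <
x_1 = 2/3, x_2 = 0 ↦ 1  ≥
x_1 = 2/3, x_2 = 1/3 ↦ 2/3  <
x_1 = 2/3, x_2 = 2/3 ↦ 2/3  <
x_1 = 2/3, x_2 = 1 ↦ 2/3  <
x_1 = 1, x_2 = 0 ↦ 1  ≥
x_1 = 1, x_2 = 1/3 ↦ 1  ≥
x_1 = 1, x_2 = 2/3 ↦ 1  ≥
x_1 = 1, x_2 = 1 ↦ 1  ≥
So 7 of the 16 assignments meet the threshold.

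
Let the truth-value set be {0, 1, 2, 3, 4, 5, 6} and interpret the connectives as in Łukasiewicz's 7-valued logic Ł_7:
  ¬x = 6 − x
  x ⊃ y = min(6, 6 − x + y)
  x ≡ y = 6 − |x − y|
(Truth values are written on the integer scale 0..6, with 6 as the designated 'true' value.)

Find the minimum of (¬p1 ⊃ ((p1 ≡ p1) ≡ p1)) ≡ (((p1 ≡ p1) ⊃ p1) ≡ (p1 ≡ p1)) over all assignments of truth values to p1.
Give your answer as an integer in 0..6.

3

Take p1 = 3:
¬p1 = ¬3 = 3
p1 ≡ p1 = 3 ≡ 3 = 6
(p1 ≡ p1) ≡ p1 = 6 ≡ 3 = 3
¬p1 ⊃ ((p1 ≡ p1) ≡ p1) = 3 ⊃ 3 = 6
p1 ≡ p1 = 3 ≡ 3 = 6
(p1 ≡ p1) ⊃ p1 = 6 ⊃ 3 = 3
p1 ≡ p1 = 3 ≡ 3 = 6
((p1 ≡ p1) ⊃ p1) ≡ (p1 ≡ p1) = 3 ≡ 6 = 3
(¬p1 ⊃ ((p1 ≡ p1) ≡ p1)) ≡ (((p1 ≡ p1) ⊃ p1) ≡ (p1 ≡ p1)) = 6 ≡ 3 = 3
No assignment yields a value below 3, so this is the minimum.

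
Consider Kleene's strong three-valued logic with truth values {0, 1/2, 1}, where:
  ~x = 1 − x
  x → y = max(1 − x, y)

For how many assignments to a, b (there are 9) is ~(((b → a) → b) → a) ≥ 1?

1

a = 0, b = 0 ↦ 0  <
a = 0, b = 1/2 ↦ 1/2  <
a = 0, b = 1 ↦ 1  ≥
a = 1/2, b = 0 ↦ 0  <
a = 1/2, b = 1/2 ↦ 1/2  <
a = 1/2, b = 1 ↦ 1/2  <
a = 1, b = 0 ↦ 0  <
a = 1, b = 1/2 ↦ 0  <
a = 1, b = 1 ↦ 0  <
So 1 of the 9 assignments meets the threshold.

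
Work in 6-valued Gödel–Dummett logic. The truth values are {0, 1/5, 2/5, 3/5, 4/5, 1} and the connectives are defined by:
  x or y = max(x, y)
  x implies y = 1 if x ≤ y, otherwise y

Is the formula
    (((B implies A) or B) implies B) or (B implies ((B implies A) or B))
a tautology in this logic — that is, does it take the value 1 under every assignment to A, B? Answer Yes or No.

At A = 1, B = 4/5, for instance:
B implies A = 4/5 implies 1 = 1
(B implies A) or B = 1 or 4/5 = 1
((B implies A) or B) implies B = 1 implies 4/5 = 4/5
B implies ((B implies A) or B) = 4/5 implies 1 = 1
(((B implies A) or B) implies B) or (B implies ((B implies A) or B)) = 4/5 or 1 = 1
and checking the remaining 35 assignments likewise gives ≥ 1 in every case.

Yes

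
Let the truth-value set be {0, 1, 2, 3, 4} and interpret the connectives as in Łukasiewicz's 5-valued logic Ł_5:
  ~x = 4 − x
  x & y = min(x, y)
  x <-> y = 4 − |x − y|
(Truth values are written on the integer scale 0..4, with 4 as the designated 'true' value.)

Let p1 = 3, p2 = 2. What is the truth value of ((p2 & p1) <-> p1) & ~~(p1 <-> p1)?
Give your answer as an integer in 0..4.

3

p2 & p1 = 2 & 3 = 2
(p2 & p1) <-> p1 = 2 <-> 3 = 3
p1 <-> p1 = 3 <-> 3 = 4
~(p1 <-> p1) = ~4 = 0
~~(p1 <-> p1) = ~0 = 4
((p2 & p1) <-> p1) & ~~(p1 <-> p1) = 3 & 4 = 3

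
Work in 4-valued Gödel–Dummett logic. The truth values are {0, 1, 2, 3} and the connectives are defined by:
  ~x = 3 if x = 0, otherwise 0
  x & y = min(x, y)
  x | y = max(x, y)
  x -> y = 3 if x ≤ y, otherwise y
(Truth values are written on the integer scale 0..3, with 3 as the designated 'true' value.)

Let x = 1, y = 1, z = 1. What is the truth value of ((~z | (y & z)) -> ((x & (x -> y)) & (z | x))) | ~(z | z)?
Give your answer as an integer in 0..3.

~z = ~1 = 0
y & z = 1 & 1 = 1
~z | (y & z) = 0 | 1 = 1
x -> y = 1 -> 1 = 3
x & (x -> y) = 1 & 3 = 1
z | x = 1 | 1 = 1
(x & (x -> y)) & (z | x) = 1 & 1 = 1
(~z | (y & z)) -> ((x & (x -> y)) & (z | x)) = 1 -> 1 = 3
z | z = 1 | 1 = 1
~(z | z) = ~1 = 0
((~z | (y & z)) -> ((x & (x -> y)) & (z | x))) | ~(z | z) = 3 | 0 = 3

3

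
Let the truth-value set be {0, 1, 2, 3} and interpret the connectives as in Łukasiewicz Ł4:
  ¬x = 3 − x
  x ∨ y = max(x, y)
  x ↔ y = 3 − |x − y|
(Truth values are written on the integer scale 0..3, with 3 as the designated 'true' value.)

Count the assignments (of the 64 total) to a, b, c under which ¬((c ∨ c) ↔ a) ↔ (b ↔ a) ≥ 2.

value 3: 16 assignments (counts)
value 2: 26 assignments (counts)
value 1: 16 assignments
value 0: 6 assignments
So 42 of the 64 assignments meet the threshold.

42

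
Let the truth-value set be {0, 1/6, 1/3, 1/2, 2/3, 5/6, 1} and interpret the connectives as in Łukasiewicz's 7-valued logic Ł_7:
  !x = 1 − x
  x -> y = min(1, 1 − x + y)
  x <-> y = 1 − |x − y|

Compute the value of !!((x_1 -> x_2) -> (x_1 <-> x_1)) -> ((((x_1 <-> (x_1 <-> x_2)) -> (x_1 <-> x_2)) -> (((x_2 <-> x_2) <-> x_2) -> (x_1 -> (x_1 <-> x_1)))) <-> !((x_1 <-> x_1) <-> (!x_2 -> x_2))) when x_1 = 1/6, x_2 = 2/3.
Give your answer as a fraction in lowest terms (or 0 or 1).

0

x_1 -> x_2 = 1/6 -> 2/3 = 1
x_1 <-> x_1 = 1/6 <-> 1/6 = 1
(x_1 -> x_2) -> (x_1 <-> x_1) = 1 -> 1 = 1
!((x_1 -> x_2) -> (x_1 <-> x_1)) = !1 = 0
!!((x_1 -> x_2) -> (x_1 <-> x_1)) = !0 = 1
x_1 <-> x_2 = 1/6 <-> 2/3 = 1/2
x_1 <-> (x_1 <-> x_2) = 1/6 <-> 1/2 = 2/3
x_1 <-> x_2 = 1/6 <-> 2/3 = 1/2
(x_1 <-> (x_1 <-> x_2)) -> (x_1 <-> x_2) = 2/3 -> 1/2 = 5/6
x_2 <-> x_2 = 2/3 <-> 2/3 = 1
(x_2 <-> x_2) <-> x_2 = 1 <-> 2/3 = 2/3
x_1 <-> x_1 = 1/6 <-> 1/6 = 1
x_1 -> (x_1 <-> x_1) = 1/6 -> 1 = 1
((x_2 <-> x_2) <-> x_2) -> (x_1 -> (x_1 <-> x_1)) = 2/3 -> 1 = 1
((x_1 <-> (x_1 <-> x_2)) -> (x_1 <-> x_2)) -> (((x_2 <-> x_2) <-> x_2) -> (x_1 -> (x_1 <-> x_1))) = 5/6 -> 1 = 1
x_1 <-> x_1 = 1/6 <-> 1/6 = 1
!x_2 = !2/3 = 1/3
!x_2 -> x_2 = 1/3 -> 2/3 = 1
(x_1 <-> x_1) <-> (!x_2 -> x_2) = 1 <-> 1 = 1
!((x_1 <-> x_1) <-> (!x_2 -> x_2)) = !1 = 0
(((x_1 <-> (x_1 <-> x_2)) -> (x_1 <-> x_2)) -> (((x_2 <-> x_2) <-> x_2) -> (x_1 -> (x_1 <-> x_1)))) <-> !((x_1 <-> x_1) <-> (!x_2 -> x_2)) = 1 <-> 0 = 0
!!((x_1 -> x_2) -> (x_1 <-> x_1)) -> ((((x_1 <-> (x_1 <-> x_2)) -> (x_1 <-> x_2)) -> (((x_2 <-> x_2) <-> x_2) -> (x_1 -> (x_1 <-> x_1)))) <-> !((x_1 <-> x_1) <-> (!x_2 -> x_2))) = 1 -> 0 = 0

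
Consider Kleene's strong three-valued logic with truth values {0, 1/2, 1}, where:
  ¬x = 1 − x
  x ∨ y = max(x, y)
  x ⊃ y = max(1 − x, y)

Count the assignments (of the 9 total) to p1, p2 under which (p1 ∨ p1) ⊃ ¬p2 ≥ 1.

p1 = 0, p2 = 0 ↦ 1  ≥
p1 = 0, p2 = 1/2 ↦ 1  ≥
p1 = 0, p2 = 1 ↦ 1  ≥
p1 = 1/2, p2 = 0 ↦ 1  ≥
p1 = 1/2, p2 = 1/2 ↦ 1/2  <
p1 = 1/2, p2 = 1 ↦ 1/2  <
p1 = 1, p2 = 0 ↦ 1  ≥
p1 = 1, p2 = 1/2 ↦ 1/2  <
p1 = 1, p2 = 1 ↦ 0  <
So 5 of the 9 assignments meet the threshold.

5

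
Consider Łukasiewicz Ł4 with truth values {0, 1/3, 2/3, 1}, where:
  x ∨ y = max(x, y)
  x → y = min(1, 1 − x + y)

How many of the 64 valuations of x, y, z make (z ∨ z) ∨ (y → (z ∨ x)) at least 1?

50

value 1: 50 assignments (counts)
value 2/3: 9 assignments
value 1/3: 4 assignments
value 0: 1 assignment
So 50 of the 64 assignments meet the threshold.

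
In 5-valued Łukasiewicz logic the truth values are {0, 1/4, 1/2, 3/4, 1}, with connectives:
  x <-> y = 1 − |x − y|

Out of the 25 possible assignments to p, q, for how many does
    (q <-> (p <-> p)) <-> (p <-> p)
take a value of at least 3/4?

10

value 1: 5 assignments (counts)
value 3/4: 5 assignments (counts)
value 1/2: 5 assignments
value 1/4: 5 assignments
value 0: 5 assignments
So 10 of the 25 assignments meet the threshold.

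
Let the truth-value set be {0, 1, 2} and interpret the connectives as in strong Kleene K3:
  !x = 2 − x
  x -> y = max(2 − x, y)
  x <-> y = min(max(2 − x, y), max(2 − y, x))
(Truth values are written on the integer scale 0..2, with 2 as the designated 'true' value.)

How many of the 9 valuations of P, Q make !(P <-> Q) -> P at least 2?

4

P = 0, Q = 0 ↦ 2  ≥
P = 0, Q = 1 ↦ 1  <
P = 0, Q = 2 ↦ 0  <
P = 1, Q = 0 ↦ 1  <
P = 1, Q = 1 ↦ 1  <
P = 1, Q = 2 ↦ 1  <
P = 2, Q = 0 ↦ 2  ≥
P = 2, Q = 1 ↦ 2  ≥
P = 2, Q = 2 ↦ 2  ≥
So 4 of the 9 assignments meet the threshold.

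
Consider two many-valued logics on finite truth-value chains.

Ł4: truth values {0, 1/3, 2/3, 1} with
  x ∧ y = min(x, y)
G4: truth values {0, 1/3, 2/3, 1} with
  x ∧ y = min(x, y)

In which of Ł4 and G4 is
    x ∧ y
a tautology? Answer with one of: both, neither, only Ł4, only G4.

In Ł4: at x = 0, y = 0 the value is 0 — not a tautology.
In G4: at x = 0, y = 0 the value is 0 — not a tautology.

neither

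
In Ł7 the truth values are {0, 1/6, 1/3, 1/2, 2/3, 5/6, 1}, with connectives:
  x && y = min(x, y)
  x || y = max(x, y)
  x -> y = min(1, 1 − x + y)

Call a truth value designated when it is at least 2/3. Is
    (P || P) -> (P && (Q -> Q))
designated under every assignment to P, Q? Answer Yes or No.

At P = 2/3, Q = 0, for instance:
P || P = 2/3 || 2/3 = 2/3
Q -> Q = 0 -> 0 = 1
P && (Q -> Q) = 2/3 && 1 = 2/3
(P || P) -> (P && (Q -> Q)) = 2/3 -> 2/3 = 1
and checking the remaining 48 assignments likewise gives ≥ 2/3 in every case.

Yes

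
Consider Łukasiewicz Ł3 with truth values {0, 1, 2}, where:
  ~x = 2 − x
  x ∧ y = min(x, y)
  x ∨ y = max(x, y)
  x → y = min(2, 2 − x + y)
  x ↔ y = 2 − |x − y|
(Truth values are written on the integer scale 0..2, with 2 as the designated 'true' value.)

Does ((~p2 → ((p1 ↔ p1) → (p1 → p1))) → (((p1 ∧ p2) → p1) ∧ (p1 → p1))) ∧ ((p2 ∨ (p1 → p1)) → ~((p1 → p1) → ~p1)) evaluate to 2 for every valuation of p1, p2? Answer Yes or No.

Counterexample: take p1 = 0, p2 = 0.
~p2 = ~0 = 2
p1 ↔ p1 = 0 ↔ 0 = 2
p1 → p1 = 0 → 0 = 2
(p1 ↔ p1) → (p1 → p1) = 2 → 2 = 2
~p2 → ((p1 ↔ p1) → (p1 → p1)) = 2 → 2 = 2
p1 ∧ p2 = 0 ∧ 0 = 0
(p1 ∧ p2) → p1 = 0 → 0 = 2
p1 → p1 = 0 → 0 = 2
((p1 ∧ p2) → p1) ∧ (p1 → p1) = 2 ∧ 2 = 2
(~p2 → ((p1 ↔ p1) → (p1 → p1))) → (((p1 ∧ p2) → p1) ∧ (p1 → p1)) = 2 → 2 = 2
p1 → p1 = 0 → 0 = 2
p2 ∨ (p1 → p1) = 0 ∨ 2 = 2
p1 → p1 = 0 → 0 = 2
~p1 = ~0 = 2
(p1 → p1) → ~p1 = 2 → 2 = 2
~((p1 → p1) → ~p1) = ~2 = 0
(p2 ∨ (p1 → p1)) → ~((p1 → p1) → ~p1) = 2 → 0 = 0
((~p2 → ((p1 ↔ p1) → (p1 → p1))) → (((p1 ∧ p2) → p1) ∧ (p1 → p1))) ∧ ((p2 ∨ (p1 → p1)) → ~((p1 → p1) → ~p1)) = 2 ∧ 0 = 0
This gives 0 ≠ 2.

No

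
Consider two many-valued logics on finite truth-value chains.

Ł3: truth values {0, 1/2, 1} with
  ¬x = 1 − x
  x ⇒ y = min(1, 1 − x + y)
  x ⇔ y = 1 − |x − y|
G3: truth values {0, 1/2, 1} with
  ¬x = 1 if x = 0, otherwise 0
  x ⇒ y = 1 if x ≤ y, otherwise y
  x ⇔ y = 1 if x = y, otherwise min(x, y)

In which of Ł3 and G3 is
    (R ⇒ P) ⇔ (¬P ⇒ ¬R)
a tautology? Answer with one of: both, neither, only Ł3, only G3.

only Ł3

In Ł3: every assignment gives 1 — tautology.
In G3: at P = 1/2, R = 1 the value is 1/2 — not a tautology.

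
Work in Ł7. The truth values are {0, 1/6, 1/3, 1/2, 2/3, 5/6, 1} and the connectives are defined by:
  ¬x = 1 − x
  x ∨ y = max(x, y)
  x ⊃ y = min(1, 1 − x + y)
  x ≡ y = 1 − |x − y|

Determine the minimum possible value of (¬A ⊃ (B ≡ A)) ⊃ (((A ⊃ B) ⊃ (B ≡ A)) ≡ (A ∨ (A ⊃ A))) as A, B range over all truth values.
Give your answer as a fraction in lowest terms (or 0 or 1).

1/2

Take A = 1/2, B = 1:
¬A = ¬1/2 = 1/2
B ≡ A = 1 ≡ 1/2 = 1/2
¬A ⊃ (B ≡ A) = 1/2 ⊃ 1/2 = 1
A ⊃ B = 1/2 ⊃ 1 = 1
B ≡ A = 1 ≡ 1/2 = 1/2
(A ⊃ B) ⊃ (B ≡ A) = 1 ⊃ 1/2 = 1/2
A ⊃ A = 1/2 ⊃ 1/2 = 1
A ∨ (A ⊃ A) = 1/2 ∨ 1 = 1
((A ⊃ B) ⊃ (B ≡ A)) ≡ (A ∨ (A ⊃ A)) = 1/2 ≡ 1 = 1/2
(¬A ⊃ (B ≡ A)) ⊃ (((A ⊃ B) ⊃ (B ≡ A)) ≡ (A ∨ (A ⊃ A))) = 1 ⊃ 1/2 = 1/2
No assignment yields a value below 1/2, so this is the minimum.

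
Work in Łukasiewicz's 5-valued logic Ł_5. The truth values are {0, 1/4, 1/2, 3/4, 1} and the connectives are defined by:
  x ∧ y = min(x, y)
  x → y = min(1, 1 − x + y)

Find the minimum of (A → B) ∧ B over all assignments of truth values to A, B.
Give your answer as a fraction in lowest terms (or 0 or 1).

0

Take A = 0, B = 0:
A → B = 0 → 0 = 1
(A → B) ∧ B = 1 ∧ 0 = 0
No assignment yields a value below 0, so this is the minimum.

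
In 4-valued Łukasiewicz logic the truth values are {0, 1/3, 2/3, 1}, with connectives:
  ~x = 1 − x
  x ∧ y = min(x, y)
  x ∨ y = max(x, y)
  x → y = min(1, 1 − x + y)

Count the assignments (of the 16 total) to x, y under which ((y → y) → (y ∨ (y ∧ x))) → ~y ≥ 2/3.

12

x = 0, y = 0 ↦ 1  ≥
x = 0, y = 1/3 ↦ 1  ≥
x = 0, y = 2/3 ↦ 2/3  ≥
x = 0, y = 1 ↦ 0  <
x = 1/3, y = 0 ↦ 1  ≥
x = 1/3, y = 1/3 ↦ 1  ≥
x = 1/3, y = 2/3 ↦ 2/3  ≥
x = 1/3, y = 1 ↦ 0  <
x = 2/3, y = 0 ↦ 1  ≥
x = 2/3, y = 1/3 ↦ 1  ≥
x = 2/3, y = 2/3 ↦ 2/3  ≥
x = 2/3, y = 1 ↦ 0  <
x = 1, y = 0 ↦ 1  ≥
x = 1, y = 1/3 ↦ 1  ≥
x = 1, y = 2/3 ↦ 2/3  ≥
x = 1, y = 1 ↦ 0  <
So 12 of the 16 assignments meet the threshold.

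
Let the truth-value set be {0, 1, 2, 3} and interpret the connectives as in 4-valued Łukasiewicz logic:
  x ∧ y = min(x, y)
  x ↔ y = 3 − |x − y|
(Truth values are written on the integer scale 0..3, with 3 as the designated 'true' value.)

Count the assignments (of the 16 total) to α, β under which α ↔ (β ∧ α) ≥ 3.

10

α = 0, β = 0 ↦ 3  ≥
α = 0, β = 1 ↦ 3  ≥
α = 0, β = 2 ↦ 3  ≥
α = 0, β = 3 ↦ 3  ≥
α = 1, β = 0 ↦ 2  <
α = 1, β = 1 ↦ 3  ≥
α = 1, β = 2 ↦ 3  ≥
α = 1, β = 3 ↦ 3  ≥
α = 2, β = 0 ↦ 1  <
α = 2, β = 1 ↦ 2  <
α = 2, β = 2 ↦ 3  ≥
α = 2, β = 3 ↦ 3  ≥
α = 3, β = 0 ↦ 0  <
α = 3, β = 1 ↦ 1  <
α = 3, β = 2 ↦ 2  <
α = 3, β = 3 ↦ 3  ≥
So 10 of the 16 assignments meet the threshold.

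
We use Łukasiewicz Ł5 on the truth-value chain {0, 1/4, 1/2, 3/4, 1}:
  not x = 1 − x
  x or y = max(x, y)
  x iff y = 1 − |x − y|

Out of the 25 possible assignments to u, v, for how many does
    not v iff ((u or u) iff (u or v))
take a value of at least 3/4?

16

value 1: 9 assignments (counts)
value 3/4: 7 assignments (counts)
value 1/2: 5 assignments
value 1/4: 3 assignments
value 0: 1 assignment
So 16 of the 25 assignments meet the threshold.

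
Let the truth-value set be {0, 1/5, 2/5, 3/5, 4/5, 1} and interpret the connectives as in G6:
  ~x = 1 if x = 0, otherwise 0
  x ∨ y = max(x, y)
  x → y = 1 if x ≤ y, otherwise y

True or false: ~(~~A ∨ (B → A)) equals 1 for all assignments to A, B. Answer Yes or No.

No

Counterexample: take A = 0, B = 0.
~A = ~0 = 1
~~A = ~1 = 0
B → A = 0 → 0 = 1
~~A ∨ (B → A) = 0 ∨ 1 = 1
~(~~A ∨ (B → A)) = ~1 = 0
This gives 0 ≠ 1.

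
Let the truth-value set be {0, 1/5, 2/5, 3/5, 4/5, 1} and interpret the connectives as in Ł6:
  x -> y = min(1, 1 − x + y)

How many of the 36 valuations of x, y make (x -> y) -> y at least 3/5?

27

value 1: 11 assignments (counts)
value 4/5: 9 assignments (counts)
value 3/5: 7 assignments (counts)
value 2/5: 5 assignments
value 1/5: 3 assignments
value 0: 1 assignment
So 27 of the 36 assignments meet the threshold.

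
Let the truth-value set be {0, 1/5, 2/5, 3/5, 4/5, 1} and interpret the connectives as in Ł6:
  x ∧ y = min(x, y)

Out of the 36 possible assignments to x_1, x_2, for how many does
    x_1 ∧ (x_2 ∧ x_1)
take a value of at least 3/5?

9

value 1: 1 assignment (counts)
value 4/5: 3 assignments (counts)
value 3/5: 5 assignments (counts)
value 2/5: 7 assignments
value 1/5: 9 assignments
value 0: 11 assignments
So 9 of the 36 assignments meet the threshold.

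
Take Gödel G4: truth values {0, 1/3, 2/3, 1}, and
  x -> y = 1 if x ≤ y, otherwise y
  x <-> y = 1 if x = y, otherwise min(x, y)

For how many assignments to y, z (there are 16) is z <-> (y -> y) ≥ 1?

y = 0, z = 0 ↦ 0  <
y = 0, z = 1/3 ↦ 1/3  <
y = 0, z = 2/3 ↦ 2/3  <
y = 0, z = 1 ↦ 1  ≥
y = 1/3, z = 0 ↦ 0  <
y = 1/3, z = 1/3 ↦ 1/3  <
y = 1/3, z = 2/3 ↦ 2/3  <
y = 1/3, z = 1 ↦ 1  ≥
y = 2/3, z = 0 ↦ 0  <
y = 2/3, z = 1/3 ↦ 1/3  <
y = 2/3, z = 2/3 ↦ 2/3  <
y = 2/3, z = 1 ↦ 1  ≥
y = 1, z = 0 ↦ 0  <
y = 1, z = 1/3 ↦ 1/3  <
y = 1, z = 2/3 ↦ 2/3  <
y = 1, z = 1 ↦ 1  ≥
So 4 of the 16 assignments meet the threshold.

4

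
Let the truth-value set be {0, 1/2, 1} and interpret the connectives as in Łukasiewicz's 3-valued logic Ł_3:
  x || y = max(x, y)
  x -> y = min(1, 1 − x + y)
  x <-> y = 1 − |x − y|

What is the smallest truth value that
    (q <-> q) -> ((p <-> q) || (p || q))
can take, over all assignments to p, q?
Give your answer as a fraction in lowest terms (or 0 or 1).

Take p = 0, q = 1/2:
q <-> q = 1/2 <-> 1/2 = 1
p <-> q = 0 <-> 1/2 = 1/2
p || q = 0 || 1/2 = 1/2
(p <-> q) || (p || q) = 1/2 || 1/2 = 1/2
(q <-> q) -> ((p <-> q) || (p || q)) = 1 -> 1/2 = 1/2
No assignment yields a value below 1/2, so this is the minimum.

1/2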